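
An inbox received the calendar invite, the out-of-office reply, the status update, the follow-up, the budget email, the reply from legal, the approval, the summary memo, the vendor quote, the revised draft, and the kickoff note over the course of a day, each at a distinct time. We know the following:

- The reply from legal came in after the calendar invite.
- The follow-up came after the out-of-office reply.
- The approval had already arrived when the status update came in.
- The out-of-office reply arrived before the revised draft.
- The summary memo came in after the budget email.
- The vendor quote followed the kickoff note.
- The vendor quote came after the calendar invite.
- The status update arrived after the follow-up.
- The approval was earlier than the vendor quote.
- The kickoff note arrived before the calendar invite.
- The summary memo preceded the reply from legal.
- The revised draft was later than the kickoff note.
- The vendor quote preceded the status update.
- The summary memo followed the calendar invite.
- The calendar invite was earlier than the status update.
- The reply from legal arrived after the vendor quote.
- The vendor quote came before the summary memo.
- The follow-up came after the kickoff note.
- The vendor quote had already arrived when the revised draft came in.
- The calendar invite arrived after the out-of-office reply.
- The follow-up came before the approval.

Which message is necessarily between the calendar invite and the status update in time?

the vendor quote

Tracing the constraints gives the calendar invite → the vendor quote → the status update, so the vendor quote sits after the calendar invite and before the status update.
No other message is forced both after the calendar invite and before the status update.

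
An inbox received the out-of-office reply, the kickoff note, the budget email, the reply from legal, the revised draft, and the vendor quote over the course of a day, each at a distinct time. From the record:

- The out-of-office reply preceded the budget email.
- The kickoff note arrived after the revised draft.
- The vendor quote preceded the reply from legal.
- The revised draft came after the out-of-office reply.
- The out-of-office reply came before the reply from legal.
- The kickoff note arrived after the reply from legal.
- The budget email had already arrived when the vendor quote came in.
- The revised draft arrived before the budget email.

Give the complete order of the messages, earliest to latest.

the out-of-office reply, the revised draft, the budget email, the vendor quote, the reply from legal, the kickoff note

The constraints fix every adjacent pair, so only one ordering works:
the out-of-office reply → the revised draft → the budget email → the vendor quote → the reply from legal → the kickoff note.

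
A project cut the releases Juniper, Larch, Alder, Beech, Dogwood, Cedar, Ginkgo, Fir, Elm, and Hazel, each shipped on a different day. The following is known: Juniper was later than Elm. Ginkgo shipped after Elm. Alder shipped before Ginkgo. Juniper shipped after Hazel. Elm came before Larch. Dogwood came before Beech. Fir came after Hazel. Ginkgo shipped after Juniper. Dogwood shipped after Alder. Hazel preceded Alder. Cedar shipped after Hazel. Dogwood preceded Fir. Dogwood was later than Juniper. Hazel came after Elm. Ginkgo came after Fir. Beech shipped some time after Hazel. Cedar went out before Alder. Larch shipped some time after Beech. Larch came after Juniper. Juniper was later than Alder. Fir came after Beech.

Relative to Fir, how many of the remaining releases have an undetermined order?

1

Forced before Fir: Alder, Beech, Cedar, Dogwood, Elm, Hazel, and Juniper; forced after Fir: Ginkgo.
That leaves Larch with no forced order relative to Fir — 1.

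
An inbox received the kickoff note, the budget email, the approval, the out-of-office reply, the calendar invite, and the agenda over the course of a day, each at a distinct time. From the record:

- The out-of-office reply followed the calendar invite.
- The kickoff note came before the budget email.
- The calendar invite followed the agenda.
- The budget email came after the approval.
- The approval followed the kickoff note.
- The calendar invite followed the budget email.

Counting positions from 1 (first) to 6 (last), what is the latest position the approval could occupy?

The approval must come before the budget email, the calendar invite, and the out-of-office reply — 3 messages forced after it.
Everything else can be placed before the approval in some valid order, so the approval can sit as late as position 6 − 3 = 3.

3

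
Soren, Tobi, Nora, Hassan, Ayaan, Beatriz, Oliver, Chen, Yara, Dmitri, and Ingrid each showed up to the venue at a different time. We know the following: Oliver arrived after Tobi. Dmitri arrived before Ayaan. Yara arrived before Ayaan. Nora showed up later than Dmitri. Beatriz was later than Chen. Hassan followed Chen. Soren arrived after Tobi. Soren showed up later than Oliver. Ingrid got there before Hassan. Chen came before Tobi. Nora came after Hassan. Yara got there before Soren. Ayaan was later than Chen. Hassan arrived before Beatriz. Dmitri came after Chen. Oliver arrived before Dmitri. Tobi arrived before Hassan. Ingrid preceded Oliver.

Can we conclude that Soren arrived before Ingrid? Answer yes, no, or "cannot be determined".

Tracing the constraints gives Ingrid → Oliver → Soren, so Ingrid must come before Soren.
That means Soren cannot be before Ingrid.

no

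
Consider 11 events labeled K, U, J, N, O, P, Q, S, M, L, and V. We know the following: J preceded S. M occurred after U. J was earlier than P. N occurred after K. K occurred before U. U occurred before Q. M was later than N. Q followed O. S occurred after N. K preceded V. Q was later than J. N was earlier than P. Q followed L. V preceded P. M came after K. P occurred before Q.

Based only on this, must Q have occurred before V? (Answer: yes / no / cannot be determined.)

Tracing the constraints gives V → P → Q, so V must come before Q.
That means Q cannot be before V.

no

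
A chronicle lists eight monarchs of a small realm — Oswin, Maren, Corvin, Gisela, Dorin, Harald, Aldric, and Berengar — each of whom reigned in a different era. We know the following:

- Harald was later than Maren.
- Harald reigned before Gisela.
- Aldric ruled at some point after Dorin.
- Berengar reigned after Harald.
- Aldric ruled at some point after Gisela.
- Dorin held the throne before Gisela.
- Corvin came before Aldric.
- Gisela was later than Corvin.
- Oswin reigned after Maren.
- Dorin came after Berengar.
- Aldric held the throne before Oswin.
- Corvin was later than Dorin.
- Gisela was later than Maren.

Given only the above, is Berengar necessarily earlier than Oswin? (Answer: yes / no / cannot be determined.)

Chain the constraints: Berengar → Dorin → Aldric → Oswin. Each link is directly stated, so Berengar comes before Oswin.

yes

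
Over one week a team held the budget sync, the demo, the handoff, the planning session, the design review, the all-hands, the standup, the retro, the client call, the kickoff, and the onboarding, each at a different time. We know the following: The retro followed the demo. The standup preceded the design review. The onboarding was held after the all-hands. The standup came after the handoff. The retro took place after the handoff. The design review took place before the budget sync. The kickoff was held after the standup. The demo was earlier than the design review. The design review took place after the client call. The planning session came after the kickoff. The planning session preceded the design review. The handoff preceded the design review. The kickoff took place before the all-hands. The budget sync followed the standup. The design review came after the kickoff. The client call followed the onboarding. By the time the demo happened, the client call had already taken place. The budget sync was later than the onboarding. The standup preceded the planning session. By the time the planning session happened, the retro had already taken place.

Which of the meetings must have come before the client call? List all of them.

Directly stated before the client call: the onboarding.
The all-hands reaches the client call via the all-hands → the onboarding → the client call.
The handoff reaches the client call via the handoff → the standup → the kickoff → the all-hands → the onboarding → the client call.
The kickoff reaches the client call via the kickoff → the all-hands → the onboarding → the client call.
Likewise the standup reaches the client call by chaining the stated constraints.
No chain forces the budget sync (or any of the others) ahead of the client call.

the all-hands, the handoff, the kickoff, the onboarding, the standup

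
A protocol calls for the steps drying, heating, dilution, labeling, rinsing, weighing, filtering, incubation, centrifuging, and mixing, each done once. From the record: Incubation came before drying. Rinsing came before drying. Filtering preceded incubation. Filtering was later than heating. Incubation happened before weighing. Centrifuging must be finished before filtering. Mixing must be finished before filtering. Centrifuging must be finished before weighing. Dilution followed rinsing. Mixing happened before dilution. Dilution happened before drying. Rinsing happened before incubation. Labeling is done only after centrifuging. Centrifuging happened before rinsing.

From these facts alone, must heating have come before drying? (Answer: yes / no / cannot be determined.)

Chain the constraints: heating → filtering → incubation → drying. Each link is directly stated, so heating comes before drying.

yes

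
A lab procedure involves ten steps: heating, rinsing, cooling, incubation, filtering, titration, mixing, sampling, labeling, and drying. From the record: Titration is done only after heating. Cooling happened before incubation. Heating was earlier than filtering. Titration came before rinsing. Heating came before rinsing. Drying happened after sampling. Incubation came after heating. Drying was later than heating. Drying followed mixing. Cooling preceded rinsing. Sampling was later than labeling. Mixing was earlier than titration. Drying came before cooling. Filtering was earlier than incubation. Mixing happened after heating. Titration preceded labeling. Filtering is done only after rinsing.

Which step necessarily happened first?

Heating has a chain of constraints placing it before every other step, so heating must be first.

heating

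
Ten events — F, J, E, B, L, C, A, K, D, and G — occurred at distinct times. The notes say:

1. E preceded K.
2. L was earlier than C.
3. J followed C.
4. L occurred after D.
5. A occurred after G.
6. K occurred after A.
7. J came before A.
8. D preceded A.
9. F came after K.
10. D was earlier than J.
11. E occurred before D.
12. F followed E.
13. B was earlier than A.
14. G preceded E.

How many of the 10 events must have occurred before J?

Directly stated before J: C and D.
E reaches J via E → D → J.
G reaches J via G → E → D → J.
L reaches J via L → C → J.
No chain forces F (or any of the others) ahead of J.
That's C, D, E, G, and L — 5 in all.

5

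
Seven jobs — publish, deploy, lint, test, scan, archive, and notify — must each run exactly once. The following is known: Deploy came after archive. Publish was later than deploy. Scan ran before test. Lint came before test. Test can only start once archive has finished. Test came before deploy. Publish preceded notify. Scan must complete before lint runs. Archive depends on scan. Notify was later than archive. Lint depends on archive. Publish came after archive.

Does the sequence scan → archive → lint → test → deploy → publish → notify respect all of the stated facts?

yes

Check each stated constraint against the proposed order — e.g. archive is ahead of publish; archive is ahead of notify. Every pair is in the required order; nothing is violated.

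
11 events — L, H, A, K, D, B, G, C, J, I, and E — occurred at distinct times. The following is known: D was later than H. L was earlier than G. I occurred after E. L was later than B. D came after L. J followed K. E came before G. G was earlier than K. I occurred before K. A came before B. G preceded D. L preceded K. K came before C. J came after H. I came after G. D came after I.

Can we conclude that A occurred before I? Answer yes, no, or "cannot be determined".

yes

Chain the constraints: A → B → L → G → I. Each link is directly stated, so A comes before I.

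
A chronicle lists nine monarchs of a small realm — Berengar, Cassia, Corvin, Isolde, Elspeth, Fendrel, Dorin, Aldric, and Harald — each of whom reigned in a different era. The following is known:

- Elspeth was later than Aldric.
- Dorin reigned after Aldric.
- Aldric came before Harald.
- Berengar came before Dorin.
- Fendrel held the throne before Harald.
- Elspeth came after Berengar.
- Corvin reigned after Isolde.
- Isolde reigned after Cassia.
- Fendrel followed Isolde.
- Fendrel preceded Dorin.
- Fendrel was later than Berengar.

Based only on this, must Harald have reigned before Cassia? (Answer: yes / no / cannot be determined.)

no

Tracing the constraints gives Cassia → Isolde → Fendrel → Harald, so Cassia must come before Harald.
That means Harald cannot be before Cassia.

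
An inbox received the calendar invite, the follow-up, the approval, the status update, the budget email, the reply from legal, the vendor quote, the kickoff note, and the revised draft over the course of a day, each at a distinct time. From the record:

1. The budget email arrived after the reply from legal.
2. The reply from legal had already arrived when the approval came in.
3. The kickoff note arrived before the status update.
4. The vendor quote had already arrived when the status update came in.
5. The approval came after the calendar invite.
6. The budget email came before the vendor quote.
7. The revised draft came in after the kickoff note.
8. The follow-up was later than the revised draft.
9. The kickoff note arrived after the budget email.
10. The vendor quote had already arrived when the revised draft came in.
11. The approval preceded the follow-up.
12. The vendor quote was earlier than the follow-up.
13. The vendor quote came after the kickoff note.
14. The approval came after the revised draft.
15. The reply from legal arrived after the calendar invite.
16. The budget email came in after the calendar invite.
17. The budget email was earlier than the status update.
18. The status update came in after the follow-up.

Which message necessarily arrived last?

Every other message has a chain of constraints placing it before the status update, so the status update is last.

the status update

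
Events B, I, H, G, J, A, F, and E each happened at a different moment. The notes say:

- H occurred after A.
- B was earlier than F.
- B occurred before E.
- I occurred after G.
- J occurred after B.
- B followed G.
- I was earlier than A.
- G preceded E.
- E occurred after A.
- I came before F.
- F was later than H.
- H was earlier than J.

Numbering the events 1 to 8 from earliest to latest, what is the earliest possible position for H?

A, G, and I must all come before H — 3 forced predecessors.
Nothing else is forced ahead of H, so its earliest slot is position 3 + 1 = 4.

4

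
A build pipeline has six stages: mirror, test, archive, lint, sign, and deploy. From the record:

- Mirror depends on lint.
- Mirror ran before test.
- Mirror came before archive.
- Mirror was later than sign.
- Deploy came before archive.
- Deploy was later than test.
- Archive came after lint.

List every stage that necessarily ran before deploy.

Directly stated before deploy: test.
Lint reaches deploy via lint → mirror → test → deploy.
Mirror reaches deploy via mirror → test → deploy.
Sign reaches deploy via sign → mirror → test → deploy.
No chain forces archive ahead of deploy.

lint, mirror, sign, test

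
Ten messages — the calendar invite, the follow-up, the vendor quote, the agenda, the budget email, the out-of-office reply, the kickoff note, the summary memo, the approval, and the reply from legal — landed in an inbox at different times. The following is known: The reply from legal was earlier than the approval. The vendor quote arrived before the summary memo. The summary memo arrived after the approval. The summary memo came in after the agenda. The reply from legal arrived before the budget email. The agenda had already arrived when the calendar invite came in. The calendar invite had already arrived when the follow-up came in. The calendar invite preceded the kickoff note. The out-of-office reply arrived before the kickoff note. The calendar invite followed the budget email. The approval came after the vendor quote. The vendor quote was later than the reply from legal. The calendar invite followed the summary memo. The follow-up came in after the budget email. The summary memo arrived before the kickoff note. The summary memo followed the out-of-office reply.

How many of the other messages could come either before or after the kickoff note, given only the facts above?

Forced before the kickoff note: the agenda, the approval, the budget email, the calendar invite, the out-of-office reply, the reply from legal, the summary memo, and the vendor quote.
That leaves the follow-up with no forced order relative to the kickoff note — 1.

1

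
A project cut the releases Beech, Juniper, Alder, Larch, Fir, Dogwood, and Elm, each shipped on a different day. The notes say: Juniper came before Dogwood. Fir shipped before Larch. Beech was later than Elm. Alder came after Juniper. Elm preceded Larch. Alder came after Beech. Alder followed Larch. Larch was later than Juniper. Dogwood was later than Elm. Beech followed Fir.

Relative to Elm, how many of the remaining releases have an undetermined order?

2

Forced after Elm: Alder, Beech, Dogwood, and Larch.
That leaves Fir and Juniper with no forced order relative to Elm — 2.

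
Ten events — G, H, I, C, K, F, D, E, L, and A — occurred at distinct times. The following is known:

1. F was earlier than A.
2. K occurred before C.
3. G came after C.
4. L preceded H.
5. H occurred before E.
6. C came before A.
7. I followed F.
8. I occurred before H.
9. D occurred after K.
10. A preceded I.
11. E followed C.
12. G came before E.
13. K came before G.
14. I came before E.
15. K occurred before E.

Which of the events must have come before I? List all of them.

Directly stated before I: A and F.
C reaches I via C → A → I.
K reaches I via K → C → A → I.
No chain forces G (or any of the others) ahead of I.

A, C, F, K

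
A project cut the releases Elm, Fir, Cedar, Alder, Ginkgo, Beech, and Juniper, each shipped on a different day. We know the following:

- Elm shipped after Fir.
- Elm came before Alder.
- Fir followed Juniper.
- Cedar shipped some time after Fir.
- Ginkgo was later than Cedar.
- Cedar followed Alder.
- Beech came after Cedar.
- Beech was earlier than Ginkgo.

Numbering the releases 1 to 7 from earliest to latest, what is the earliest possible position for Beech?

Alder, Cedar, Elm, Fir, and Juniper must all come before Beech — 5 forced predecessors.
Nothing else is forced ahead of Beech, so its earliest slot is position 5 + 1 = 6.

6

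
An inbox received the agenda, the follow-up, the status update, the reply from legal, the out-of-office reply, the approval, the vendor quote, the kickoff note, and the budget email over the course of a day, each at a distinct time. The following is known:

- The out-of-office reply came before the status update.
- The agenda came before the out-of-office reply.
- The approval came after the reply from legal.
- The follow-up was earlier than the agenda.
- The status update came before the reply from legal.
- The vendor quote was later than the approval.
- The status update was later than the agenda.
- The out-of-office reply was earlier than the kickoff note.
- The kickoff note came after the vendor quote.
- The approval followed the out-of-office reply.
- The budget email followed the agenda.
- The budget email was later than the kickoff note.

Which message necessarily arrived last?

Every other message has a chain of constraints placing it before the budget email, so the budget email is last.

the budget email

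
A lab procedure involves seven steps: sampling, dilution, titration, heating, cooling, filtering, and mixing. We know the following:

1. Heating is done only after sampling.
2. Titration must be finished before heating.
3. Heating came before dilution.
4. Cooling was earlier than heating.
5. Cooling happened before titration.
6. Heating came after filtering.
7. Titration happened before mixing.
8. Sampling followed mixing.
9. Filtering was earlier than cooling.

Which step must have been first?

filtering

Filtering has a chain of constraints placing it before every other step, so filtering must be first.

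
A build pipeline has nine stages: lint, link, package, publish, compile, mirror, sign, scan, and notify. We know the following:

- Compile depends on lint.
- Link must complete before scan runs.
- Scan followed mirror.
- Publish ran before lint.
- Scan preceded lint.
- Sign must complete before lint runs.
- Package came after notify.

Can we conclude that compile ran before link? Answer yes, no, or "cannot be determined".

Tracing the constraints gives link → scan → lint → compile, so link must come before compile.
That means compile cannot be before link.

no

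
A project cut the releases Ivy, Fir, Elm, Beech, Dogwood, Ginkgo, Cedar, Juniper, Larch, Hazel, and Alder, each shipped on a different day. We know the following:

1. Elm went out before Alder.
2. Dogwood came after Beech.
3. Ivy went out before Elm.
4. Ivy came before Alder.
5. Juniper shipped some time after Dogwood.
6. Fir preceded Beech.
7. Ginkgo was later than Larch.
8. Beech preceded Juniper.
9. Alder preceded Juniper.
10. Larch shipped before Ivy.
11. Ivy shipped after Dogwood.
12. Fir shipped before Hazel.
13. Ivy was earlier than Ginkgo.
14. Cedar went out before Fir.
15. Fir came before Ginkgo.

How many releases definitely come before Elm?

Directly stated before Elm: Ivy.
Beech reaches Elm via Beech → Dogwood → Ivy → Elm.
Cedar reaches Elm via Cedar → Fir → Beech → Dogwood → Ivy → Elm.
Dogwood reaches Elm via Dogwood → Ivy → Elm.
Likewise Fir and Larch each reach Elm by chaining the stated constraints.
No chain forces Hazel (or any of the others) ahead of Elm.
That's Beech, Cedar, Dogwood, Fir, Ivy, and Larch — 6 in all.

6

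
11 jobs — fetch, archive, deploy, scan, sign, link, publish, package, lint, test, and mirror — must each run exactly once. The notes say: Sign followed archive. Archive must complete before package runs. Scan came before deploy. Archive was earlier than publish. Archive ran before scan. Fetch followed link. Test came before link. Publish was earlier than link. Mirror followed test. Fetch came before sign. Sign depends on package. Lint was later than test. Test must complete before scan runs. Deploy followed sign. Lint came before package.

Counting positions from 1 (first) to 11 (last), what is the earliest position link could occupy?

Archive, publish, and test must all come before link — 3 forced predecessors.
Nothing else is forced ahead of link, so its earliest slot is position 3 + 1 = 4.

4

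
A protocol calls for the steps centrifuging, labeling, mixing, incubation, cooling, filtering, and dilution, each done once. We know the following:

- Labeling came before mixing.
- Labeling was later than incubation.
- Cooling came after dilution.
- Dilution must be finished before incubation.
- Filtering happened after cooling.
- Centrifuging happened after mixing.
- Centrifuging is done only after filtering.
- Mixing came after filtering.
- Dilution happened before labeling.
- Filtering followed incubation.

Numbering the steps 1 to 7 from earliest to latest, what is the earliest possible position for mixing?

6

Cooling, dilution, filtering, incubation, and labeling must all come before mixing — 5 forced predecessors.
Nothing else is forced ahead of mixing, so its earliest slot is position 5 + 1 = 6.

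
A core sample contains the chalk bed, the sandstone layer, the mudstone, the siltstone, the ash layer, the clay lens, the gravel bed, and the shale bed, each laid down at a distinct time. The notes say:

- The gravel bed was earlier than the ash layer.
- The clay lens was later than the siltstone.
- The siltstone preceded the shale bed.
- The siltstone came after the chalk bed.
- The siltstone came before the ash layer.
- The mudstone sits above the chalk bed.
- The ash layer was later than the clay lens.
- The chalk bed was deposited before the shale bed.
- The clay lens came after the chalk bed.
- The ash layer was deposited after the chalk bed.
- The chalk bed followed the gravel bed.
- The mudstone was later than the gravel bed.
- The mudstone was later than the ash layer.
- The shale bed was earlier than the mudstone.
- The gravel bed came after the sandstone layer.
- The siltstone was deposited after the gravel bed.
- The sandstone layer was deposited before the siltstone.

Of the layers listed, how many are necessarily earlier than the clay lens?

Directly stated before the clay lens: the chalk bed and the siltstone.
The gravel bed reaches the clay lens via the gravel bed → the chalk bed → the clay lens.
The sandstone layer reaches the clay lens via the sandstone layer → the siltstone → the clay lens.
No chain forces the ash layer (or any of the others) ahead of the clay lens.
That's the chalk bed, the gravel bed, the sandstone layer, and the siltstone — 4 in all.

4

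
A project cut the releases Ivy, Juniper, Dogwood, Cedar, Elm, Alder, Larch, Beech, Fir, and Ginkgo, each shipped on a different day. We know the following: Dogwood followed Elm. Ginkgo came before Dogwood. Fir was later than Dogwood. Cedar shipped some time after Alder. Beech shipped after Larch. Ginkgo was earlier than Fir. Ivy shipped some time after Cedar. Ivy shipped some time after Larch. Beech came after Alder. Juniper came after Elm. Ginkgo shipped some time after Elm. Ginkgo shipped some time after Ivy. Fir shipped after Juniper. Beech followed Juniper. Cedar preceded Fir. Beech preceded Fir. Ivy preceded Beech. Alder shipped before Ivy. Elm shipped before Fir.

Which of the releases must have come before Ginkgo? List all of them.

Directly stated before Ginkgo: Elm and Ivy.
Alder reaches Ginkgo via Alder → Ivy → Ginkgo.
Cedar reaches Ginkgo via Cedar → Ivy → Ginkgo.
Larch reaches Ginkgo via Larch → Ivy → Ginkgo.

Alder, Cedar, Elm, Ivy, Larch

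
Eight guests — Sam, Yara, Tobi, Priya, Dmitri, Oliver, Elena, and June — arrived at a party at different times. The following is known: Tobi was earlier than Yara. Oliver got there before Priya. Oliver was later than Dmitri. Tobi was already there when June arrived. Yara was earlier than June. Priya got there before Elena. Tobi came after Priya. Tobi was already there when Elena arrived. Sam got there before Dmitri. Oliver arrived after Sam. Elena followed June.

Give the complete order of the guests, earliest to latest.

Sam, Dmitri, Oliver, Priya, Tobi, Yara, June, Elena

The constraints fix every adjacent pair, so only one ordering works:
Sam → Dmitri → Oliver → Priya → Tobi → Yara → June → Elena.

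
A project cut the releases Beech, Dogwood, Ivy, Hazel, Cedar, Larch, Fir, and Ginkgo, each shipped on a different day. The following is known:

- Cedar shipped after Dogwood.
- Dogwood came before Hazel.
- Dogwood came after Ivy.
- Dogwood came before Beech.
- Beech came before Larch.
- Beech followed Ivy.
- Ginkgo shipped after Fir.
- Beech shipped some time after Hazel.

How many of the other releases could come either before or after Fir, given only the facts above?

Forced after Fir: Ginkgo.
That leaves Beech, Cedar, Dogwood, Hazel, Ivy, and Larch with no forced order relative to Fir — 6.

6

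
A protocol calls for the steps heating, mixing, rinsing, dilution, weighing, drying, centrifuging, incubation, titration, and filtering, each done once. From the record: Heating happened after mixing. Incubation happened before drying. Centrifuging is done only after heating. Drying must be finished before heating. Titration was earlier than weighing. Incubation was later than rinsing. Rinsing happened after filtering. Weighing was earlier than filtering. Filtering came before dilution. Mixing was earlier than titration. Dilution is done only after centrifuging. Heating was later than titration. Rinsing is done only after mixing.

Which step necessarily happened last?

dilution

Every other step has a chain of constraints placing it before dilution, so dilution is last.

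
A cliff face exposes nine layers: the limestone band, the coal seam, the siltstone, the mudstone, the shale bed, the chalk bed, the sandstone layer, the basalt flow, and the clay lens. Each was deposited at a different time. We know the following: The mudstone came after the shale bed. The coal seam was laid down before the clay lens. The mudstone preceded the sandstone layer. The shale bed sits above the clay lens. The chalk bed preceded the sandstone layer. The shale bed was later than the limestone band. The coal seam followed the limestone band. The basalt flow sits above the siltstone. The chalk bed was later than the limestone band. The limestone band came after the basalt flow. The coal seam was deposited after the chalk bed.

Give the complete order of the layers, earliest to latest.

The constraints fix every adjacent pair, so only one ordering works:
the siltstone → the basalt flow → the limestone band → the chalk bed → the coal seam → the clay lens → the shale bed → the mudstone → the sandstone layer.

the siltstone, the basalt flow, the limestone band, the chalk bed, the coal seam, the clay lens, the shale bed, the mudstone, the sandstone layer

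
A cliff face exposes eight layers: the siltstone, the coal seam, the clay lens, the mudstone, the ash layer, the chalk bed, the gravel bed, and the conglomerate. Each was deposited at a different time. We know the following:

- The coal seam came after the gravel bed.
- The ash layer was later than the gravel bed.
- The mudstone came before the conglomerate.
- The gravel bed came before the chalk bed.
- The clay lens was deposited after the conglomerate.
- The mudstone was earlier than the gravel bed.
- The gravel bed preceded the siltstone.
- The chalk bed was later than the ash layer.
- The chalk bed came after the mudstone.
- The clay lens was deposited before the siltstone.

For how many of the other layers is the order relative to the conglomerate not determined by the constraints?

Forced before the conglomerate: the mudstone; forced after the conglomerate: the clay lens and the siltstone.
That leaves the ash layer, the chalk bed, the coal seam, and the gravel bed with no forced order relative to the conglomerate — 4.

4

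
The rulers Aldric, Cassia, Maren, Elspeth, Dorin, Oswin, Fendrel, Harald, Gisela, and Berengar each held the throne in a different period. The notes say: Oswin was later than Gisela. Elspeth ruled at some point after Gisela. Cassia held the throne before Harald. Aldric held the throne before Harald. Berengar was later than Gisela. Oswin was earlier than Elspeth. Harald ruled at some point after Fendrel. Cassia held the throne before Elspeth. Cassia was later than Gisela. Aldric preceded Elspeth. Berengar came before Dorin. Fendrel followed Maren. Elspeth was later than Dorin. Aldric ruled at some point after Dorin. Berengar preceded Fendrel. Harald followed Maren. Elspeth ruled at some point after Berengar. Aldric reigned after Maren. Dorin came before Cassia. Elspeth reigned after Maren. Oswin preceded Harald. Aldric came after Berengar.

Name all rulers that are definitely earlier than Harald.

Aldric, Berengar, Cassia, Dorin, Fendrel, Gisela, Maren, Oswin

Directly stated before Harald: Aldric, Cassia, Fendrel, Maren, and Oswin.
Berengar reaches Harald via Berengar → Fendrel → Harald.
Dorin reaches Harald via Dorin → Aldric → Harald.
Gisela reaches Harald via Gisela → Cassia → Harald.
No chain forces Elspeth ahead of Harald.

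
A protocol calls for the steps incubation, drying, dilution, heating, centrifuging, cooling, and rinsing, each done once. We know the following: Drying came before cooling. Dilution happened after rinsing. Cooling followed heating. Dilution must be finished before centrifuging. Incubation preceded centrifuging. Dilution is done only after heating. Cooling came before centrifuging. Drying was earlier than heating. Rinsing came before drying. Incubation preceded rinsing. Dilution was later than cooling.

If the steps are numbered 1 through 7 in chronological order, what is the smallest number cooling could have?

Drying, heating, incubation, and rinsing must all come before cooling — 4 forced predecessors.
Nothing else is forced ahead of cooling, so its earliest slot is position 4 + 1 = 5.

5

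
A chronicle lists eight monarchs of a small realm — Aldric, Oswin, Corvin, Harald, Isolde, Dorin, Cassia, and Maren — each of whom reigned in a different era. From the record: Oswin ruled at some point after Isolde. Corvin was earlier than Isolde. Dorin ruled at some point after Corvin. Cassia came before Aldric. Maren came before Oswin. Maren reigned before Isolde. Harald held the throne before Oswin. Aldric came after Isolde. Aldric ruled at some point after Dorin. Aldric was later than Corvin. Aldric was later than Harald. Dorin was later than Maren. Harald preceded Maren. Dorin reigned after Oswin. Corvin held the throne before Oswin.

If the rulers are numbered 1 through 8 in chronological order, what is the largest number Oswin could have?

6

Oswin must come before Aldric and Dorin — 2 rulers forced after them.
Everything else can be placed before Oswin in some valid order, so Oswin can sit as late as position 8 − 2 = 6.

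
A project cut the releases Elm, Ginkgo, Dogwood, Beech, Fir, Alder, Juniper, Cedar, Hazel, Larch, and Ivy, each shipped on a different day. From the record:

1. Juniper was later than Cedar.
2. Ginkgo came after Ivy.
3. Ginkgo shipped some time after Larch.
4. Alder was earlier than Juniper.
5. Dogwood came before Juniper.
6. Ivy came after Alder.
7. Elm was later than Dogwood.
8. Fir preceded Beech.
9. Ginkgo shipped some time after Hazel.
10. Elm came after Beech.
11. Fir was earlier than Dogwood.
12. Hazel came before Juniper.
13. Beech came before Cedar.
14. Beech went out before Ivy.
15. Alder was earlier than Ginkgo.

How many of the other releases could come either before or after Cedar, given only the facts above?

Forced before Cedar: Beech and Fir; forced after Cedar: Juniper.
That leaves Alder, Dogwood, Elm, Ginkgo, Hazel, Ivy, and Larch with no forced order relative to Cedar — 7.

7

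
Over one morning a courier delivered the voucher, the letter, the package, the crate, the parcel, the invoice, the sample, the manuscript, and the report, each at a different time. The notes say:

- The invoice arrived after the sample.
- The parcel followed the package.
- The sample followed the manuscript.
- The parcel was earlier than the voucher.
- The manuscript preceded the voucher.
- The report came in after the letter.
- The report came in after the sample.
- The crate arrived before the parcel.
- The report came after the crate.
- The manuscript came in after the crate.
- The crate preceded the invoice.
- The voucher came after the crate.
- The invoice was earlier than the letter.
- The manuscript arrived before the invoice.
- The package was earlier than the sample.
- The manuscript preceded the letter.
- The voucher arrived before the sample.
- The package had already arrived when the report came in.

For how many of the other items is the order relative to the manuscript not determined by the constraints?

2

Forced before the manuscript: the crate; forced after the manuscript: the invoice, the letter, the report, the sample, and the voucher.
That leaves the package and the parcel with no forced order relative to the manuscript — 2.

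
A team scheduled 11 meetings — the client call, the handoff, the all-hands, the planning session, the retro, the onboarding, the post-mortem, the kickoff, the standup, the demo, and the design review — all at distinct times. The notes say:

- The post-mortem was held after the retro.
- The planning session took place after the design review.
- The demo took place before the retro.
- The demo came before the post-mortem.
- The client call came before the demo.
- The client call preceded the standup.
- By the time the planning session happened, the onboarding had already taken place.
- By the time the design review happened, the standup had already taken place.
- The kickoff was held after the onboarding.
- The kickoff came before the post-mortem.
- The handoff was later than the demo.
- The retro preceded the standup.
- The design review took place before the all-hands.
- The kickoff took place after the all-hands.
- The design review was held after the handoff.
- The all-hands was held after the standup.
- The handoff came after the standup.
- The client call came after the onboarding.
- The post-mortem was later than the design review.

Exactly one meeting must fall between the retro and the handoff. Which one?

Tracing the constraints gives the retro → the standup → the handoff, so the standup sits after the retro and before the handoff.
No other meeting is forced both after the retro and before the handoff.

the standup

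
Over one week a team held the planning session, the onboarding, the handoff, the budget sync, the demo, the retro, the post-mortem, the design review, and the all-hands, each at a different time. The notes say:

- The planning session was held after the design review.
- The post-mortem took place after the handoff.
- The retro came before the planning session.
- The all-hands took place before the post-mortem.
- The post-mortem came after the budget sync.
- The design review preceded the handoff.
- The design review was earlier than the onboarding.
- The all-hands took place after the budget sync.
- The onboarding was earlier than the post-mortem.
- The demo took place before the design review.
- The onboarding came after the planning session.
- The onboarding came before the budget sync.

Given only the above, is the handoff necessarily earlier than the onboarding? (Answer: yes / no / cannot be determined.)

cannot be determined

No chain of stated constraints runs from the handoff to the onboarding, and none runs from the onboarding to the handoff either.
So the relative order of the handoff and the onboarding is not fixed by the given facts.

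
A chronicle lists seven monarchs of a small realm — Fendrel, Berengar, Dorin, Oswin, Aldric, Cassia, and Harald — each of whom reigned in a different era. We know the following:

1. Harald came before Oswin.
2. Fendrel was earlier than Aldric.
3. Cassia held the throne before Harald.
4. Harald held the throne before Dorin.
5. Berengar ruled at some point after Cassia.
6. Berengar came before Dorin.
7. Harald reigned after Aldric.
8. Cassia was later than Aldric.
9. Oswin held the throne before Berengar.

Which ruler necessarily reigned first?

Fendrel

Fendrel has a chain of constraints placing them before every other ruler, so Fendrel must be first.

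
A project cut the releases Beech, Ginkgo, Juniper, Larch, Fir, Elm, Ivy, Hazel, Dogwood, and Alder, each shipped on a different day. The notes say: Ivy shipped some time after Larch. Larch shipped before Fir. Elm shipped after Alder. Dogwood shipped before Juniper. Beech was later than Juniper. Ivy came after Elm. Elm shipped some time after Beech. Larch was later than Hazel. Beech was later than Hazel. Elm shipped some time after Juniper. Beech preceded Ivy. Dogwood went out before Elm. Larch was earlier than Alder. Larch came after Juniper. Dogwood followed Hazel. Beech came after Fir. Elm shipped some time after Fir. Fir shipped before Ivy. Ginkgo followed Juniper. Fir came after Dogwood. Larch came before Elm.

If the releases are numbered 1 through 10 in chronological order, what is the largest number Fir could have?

Fir must come before Beech, Elm, and Ivy — 3 releases forced after it.
Everything else can be placed before Fir in some valid order, so Fir can sit as late as position 10 − 3 = 7.

7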